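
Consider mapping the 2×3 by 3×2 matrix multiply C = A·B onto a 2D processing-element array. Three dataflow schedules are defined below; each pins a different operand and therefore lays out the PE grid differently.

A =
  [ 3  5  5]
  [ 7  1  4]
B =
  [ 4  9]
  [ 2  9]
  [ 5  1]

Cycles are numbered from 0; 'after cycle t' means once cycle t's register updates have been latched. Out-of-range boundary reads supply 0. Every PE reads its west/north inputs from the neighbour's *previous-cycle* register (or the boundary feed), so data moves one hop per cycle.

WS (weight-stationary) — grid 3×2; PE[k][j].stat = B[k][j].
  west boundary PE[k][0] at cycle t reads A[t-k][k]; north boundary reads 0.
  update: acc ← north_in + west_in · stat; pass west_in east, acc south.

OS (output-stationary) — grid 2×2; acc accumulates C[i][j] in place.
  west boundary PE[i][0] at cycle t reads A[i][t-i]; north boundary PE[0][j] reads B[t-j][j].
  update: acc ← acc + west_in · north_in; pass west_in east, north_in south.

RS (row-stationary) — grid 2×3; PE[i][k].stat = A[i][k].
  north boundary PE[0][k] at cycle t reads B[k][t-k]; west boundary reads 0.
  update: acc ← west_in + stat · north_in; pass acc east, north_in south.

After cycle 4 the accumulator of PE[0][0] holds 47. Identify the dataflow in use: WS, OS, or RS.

Under WS (3×2), PE[0][0]:
  cycle 0: PE[0][0] → acc 12, east 3, south 12
  cycle 1: PE[0][0] → acc 28, east 7, south 28
  cycle 2: PE[0][0] → acc 0, east 0, south 0
  cycle 3: PE[0][0] → acc 0, east 0, south 0
  cycle 4: PE[0][0] → acc 0, east 0, south 0
Under OS (2×2), PE[0][0]:
  cycle 0: PE[0][0] → acc 12, east 3, south 4
  cycle 1: PE[0][0] → acc 22, east 5, south 2
  cycle 2: PE[0][0] → acc 47, east 5, south 5
  cycle 3: PE[0][0] → acc 47, east 0, south 0
  cycle 4: PE[0][0] → acc 47, east 0, south 0
Under RS (2×3), PE[0][0]:
  cycle 0: PE[0][0] → acc 12, east 12, south 4
  cycle 1: PE[0][0] → acc 27, east 27, south 9
  cycle 2: PE[0][0] → acc 0, east 0, south 0
  cycle 3: PE[0][0] → acc 0, east 0, south 0
  cycle 4: PE[0][0] → acc 0, east 0, south 0

dataflow = OS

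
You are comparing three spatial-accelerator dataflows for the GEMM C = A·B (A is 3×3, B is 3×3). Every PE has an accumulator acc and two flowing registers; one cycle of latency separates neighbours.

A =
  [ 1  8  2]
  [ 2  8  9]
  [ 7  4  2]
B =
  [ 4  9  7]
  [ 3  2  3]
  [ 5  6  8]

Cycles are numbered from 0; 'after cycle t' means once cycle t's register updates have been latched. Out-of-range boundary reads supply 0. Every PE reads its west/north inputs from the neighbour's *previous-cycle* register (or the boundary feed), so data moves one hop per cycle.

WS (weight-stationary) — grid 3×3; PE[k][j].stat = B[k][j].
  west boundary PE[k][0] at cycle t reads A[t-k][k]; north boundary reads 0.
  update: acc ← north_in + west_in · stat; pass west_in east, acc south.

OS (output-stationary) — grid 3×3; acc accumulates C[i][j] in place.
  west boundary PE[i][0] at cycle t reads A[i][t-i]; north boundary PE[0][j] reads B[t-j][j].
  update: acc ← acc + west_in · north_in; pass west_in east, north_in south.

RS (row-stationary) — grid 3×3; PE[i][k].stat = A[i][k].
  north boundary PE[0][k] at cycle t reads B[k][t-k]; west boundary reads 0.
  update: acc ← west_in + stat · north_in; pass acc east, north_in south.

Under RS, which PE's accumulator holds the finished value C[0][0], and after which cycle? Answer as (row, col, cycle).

RS — PE[0][2] is where C[0][0] collects:
  [0] (0,2) acc=0 (h:0 v:0)
  [1] (0,2) acc=0 (h:0 v:0)
  [2] (0,2) acc=38 (h:38 v:5)

(row, col, cycle) = (0, 2, 2)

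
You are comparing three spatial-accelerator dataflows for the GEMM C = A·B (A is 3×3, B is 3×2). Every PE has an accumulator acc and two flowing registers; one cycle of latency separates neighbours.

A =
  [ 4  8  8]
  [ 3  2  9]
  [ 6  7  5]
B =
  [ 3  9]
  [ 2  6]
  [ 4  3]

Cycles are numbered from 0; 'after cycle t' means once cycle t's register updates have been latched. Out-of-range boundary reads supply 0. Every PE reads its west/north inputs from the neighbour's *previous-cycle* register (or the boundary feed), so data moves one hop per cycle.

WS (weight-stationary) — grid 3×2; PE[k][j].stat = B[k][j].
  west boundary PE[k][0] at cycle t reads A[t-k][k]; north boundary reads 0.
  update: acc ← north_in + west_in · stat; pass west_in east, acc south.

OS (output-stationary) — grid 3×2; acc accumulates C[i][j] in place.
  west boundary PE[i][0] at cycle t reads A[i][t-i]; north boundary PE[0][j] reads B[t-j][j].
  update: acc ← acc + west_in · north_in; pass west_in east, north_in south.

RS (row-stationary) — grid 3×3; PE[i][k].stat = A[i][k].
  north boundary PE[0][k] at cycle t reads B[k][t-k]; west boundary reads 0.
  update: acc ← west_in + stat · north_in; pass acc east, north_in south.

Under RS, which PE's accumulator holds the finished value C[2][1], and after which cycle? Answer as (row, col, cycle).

RS: C[2][1] accumulates in PE[2][2]:
  after 0 — PE[2][2] acc=0, pass-E 0, pass-S 0
  after 1 — PE[2][2] acc=0, pass-E 0, pass-S 0
  after 2 — PE[2][2] acc=0, pass-E 0, pass-S 0
  after 3 — PE[2][2] acc=0, pass-E 0, pass-S 0
  after 4 — PE[2][2] acc=52, pass-E 52, pass-S 4
  after 5 — PE[2][2] acc=111, pass-E 111, pass-S 3

(row, col, cycle) = (2, 2, 5)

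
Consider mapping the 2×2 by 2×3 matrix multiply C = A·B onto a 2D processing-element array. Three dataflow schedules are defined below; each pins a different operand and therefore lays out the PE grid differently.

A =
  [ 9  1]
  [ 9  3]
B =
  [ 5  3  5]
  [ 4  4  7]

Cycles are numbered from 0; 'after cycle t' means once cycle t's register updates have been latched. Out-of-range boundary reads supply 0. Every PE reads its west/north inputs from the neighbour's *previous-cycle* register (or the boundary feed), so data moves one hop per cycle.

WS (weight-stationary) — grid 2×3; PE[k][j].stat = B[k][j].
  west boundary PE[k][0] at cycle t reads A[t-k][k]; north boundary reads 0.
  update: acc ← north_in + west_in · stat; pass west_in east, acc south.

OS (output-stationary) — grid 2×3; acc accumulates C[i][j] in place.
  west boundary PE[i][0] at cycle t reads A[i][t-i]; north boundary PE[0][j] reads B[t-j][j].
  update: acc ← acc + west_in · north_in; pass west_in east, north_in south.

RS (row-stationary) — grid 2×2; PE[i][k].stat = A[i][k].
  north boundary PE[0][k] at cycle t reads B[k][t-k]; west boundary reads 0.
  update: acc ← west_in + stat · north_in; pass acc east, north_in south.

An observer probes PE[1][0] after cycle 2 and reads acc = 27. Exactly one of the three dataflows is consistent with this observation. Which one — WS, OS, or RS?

dataflow = RS

— WS: 2×3; PE[1][0] trace:
  cycle 0: PE[1][0] → acc 0, east 0, south 0
  cycle 1: PE[1][0] → acc 49, east 1, south 49
  cycle 2: PE[1][0] → acc 57, east 3, south 57
— OS: 2×3; PE[1][0] trace:
  cycle 0: PE[1][0] → acc 0, east 0, south 0
  cycle 1: PE[1][0] → acc 45, east 9, south 5
  cycle 2: PE[1][0] → acc 57, east 3, south 4
— RS: 2×2; PE[1][0] trace:
  cycle 0: PE[1][0] → acc 0, east 0, south 0
  cycle 1: PE[1][0] → acc 45, east 45, south 5
  cycle 2: PE[1][0] → acc 27, east 27, south 3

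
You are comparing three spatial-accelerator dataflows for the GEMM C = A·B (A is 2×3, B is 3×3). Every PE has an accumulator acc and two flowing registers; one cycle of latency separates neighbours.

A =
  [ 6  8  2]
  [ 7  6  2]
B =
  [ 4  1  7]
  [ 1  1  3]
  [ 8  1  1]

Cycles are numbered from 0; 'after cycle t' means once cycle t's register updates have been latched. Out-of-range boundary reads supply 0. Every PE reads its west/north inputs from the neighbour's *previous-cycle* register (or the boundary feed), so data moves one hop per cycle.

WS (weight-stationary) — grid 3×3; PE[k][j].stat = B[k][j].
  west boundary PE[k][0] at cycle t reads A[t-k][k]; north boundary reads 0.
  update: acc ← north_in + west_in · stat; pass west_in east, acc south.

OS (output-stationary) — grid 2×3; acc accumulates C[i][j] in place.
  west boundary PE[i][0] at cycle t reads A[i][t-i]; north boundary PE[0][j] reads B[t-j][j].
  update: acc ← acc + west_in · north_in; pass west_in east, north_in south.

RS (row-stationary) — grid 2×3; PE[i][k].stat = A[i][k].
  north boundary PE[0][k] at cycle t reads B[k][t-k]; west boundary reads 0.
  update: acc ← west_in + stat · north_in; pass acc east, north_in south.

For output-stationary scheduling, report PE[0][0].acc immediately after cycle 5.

OS on a 2×3 grid — tracing PE[0][0] and its feeders:
  @0  [0,0]  acc 24  |  →6  ↓4
  @1  [0,0]  acc 32  |  →8  ↓1
  @2  [0,0]  acc 48  |  →2  ↓8
  @3  [0,0]  acc 48  |  →0  ↓0
  @4  [0,0]  acc 48  |  →0  ↓0
  @5  [0,0]  acc 48  |  →0  ↓0

PE[0][0].acc = 48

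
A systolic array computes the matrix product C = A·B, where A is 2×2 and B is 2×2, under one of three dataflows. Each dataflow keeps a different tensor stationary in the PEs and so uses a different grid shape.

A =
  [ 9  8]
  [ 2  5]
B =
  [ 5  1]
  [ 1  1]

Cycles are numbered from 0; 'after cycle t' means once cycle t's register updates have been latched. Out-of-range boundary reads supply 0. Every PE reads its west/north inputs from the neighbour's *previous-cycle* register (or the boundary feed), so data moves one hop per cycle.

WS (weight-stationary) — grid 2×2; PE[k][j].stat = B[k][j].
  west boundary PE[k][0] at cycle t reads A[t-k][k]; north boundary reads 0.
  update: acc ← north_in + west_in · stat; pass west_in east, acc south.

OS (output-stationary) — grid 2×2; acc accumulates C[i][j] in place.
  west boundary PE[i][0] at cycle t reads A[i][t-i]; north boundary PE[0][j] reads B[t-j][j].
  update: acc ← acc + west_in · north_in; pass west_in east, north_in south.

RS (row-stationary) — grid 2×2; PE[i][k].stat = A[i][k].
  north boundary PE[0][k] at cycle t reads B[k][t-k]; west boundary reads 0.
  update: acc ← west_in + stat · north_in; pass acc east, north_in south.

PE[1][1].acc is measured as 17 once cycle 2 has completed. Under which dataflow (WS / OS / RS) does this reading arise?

— WS: 2×2; PE[1][1] trace:
  0: (1,1).acc=0  regs=<0,0>
  1: (1,1).acc=0  regs=<0,0>
  2: (1,1).acc=17  regs=<8,17>
— OS: 2×2; PE[1][1] trace:
  0: (1,1).acc=0  regs=<0,0>
  1: (1,1).acc=0  regs=<0,0>
  2: (1,1).acc=2  regs=<2,1>
— RS: 2×2; PE[1][1] trace:
  0: (1,1).acc=0  regs=<0,0>
  1: (1,1).acc=0  regs=<0,0>
  2: (1,1).acc=15  regs=<15,1>

dataflow = WS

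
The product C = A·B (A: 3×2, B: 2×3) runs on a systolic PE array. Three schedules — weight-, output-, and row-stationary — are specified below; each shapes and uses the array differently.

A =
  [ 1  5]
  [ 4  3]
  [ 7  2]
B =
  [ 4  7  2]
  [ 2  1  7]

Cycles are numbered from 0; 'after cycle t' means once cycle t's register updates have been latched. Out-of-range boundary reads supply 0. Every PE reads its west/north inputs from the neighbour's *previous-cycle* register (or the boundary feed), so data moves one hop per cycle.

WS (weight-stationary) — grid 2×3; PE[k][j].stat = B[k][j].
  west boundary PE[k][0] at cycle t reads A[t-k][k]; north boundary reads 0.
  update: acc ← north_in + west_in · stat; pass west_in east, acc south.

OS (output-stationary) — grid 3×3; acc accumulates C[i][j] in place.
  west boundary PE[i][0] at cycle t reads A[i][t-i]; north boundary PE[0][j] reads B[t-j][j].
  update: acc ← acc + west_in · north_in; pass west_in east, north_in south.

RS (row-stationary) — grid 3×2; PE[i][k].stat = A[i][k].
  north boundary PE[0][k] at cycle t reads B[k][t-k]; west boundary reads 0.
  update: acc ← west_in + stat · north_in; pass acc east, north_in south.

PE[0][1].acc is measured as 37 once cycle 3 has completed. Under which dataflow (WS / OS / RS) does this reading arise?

dataflow = RS

— WS: 2×3; PE[0][1] trace:
  0: (0,1).acc=0  regs=<0,0>
  1: (0,1).acc=7  regs=<1,7>
  2: (0,1).acc=28  regs=<4,28>
  3: (0,1).acc=49  regs=<7,49>
— OS: 3×3; PE[0][1] trace:
  0: (0,1).acc=0  regs=<0,0>
  1: (0,1).acc=7  regs=<1,7>
  2: (0,1).acc=12  regs=<5,1>
  3: (0,1).acc=12  regs=<0,0>
— RS: 3×2; PE[0][1] trace:
  0: (0,1).acc=0  regs=<0,0>
  1: (0,1).acc=14  regs=<14,2>
  2: (0,1).acc=12  regs=<12,1>
  3: (0,1).acc=37  regs=<37,7>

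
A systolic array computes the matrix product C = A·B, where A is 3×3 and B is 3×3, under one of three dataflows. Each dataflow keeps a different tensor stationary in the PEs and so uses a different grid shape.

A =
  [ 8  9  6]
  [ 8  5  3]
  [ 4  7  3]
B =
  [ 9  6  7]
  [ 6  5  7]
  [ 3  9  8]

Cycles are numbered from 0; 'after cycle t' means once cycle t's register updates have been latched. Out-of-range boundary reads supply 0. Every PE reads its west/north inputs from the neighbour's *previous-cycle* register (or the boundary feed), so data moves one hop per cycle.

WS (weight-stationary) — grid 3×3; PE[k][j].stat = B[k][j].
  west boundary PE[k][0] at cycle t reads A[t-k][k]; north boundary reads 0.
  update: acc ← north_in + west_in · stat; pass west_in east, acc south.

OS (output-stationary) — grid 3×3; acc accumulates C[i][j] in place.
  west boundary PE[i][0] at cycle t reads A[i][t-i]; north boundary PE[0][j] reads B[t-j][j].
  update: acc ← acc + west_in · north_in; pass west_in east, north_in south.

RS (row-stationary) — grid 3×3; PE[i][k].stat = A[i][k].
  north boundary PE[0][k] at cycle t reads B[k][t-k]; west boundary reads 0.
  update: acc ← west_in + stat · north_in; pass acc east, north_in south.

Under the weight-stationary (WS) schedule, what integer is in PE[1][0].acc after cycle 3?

WS (3×3). Following PE[1][0] plus its west/north inputs:
  t=0 PE[0][0]: acc=72 h=8 v=72
  t=0 PE[1][0]: acc=0 h=0 v=0
  t=1 PE[0][0]: acc=72 h=8 v=72
  t=1 PE[1][0]: acc=126 h=9 v=126
  t=2 PE[0][0]: acc=36 h=4 v=36
  t=2 PE[1][0]: acc=102 h=5 v=102
  t=3 PE[0][0]: acc=0 h=0 v=0
  t=3 PE[1][0]: acc=78 h=7 v=78

PE[1][0].acc = 78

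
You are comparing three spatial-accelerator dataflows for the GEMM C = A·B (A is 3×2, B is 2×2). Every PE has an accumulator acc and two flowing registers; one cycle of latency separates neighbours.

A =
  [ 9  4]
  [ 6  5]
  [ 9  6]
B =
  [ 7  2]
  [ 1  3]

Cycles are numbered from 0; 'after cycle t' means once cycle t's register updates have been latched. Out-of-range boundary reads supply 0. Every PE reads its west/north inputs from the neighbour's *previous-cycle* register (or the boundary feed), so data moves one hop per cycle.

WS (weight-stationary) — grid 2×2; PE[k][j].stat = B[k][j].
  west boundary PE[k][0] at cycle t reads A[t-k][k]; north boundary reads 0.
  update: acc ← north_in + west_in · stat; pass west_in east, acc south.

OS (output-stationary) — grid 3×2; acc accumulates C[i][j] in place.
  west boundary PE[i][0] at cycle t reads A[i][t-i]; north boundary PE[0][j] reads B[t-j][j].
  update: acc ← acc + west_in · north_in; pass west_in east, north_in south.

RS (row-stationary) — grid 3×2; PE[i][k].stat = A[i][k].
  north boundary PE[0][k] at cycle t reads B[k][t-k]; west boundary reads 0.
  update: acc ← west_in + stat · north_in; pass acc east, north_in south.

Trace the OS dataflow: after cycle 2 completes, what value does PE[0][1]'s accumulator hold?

Tracing OS — 3×2 array, target PE[0][1]:
  step 0 · PE0,0: acc=63; fwd→9 fwd↓7
  step 0 · PE0,1: acc=0; fwd→0 fwd↓0
  step 1 · PE0,0: acc=67; fwd→4 fwd↓1
  step 1 · PE0,1: acc=18; fwd→9 fwd↓2
  step 2 · PE0,0: acc=67; fwd→0 fwd↓0
  step 2 · PE0,1: acc=30; fwd→4 fwd↓3

PE[0][1].acc = 30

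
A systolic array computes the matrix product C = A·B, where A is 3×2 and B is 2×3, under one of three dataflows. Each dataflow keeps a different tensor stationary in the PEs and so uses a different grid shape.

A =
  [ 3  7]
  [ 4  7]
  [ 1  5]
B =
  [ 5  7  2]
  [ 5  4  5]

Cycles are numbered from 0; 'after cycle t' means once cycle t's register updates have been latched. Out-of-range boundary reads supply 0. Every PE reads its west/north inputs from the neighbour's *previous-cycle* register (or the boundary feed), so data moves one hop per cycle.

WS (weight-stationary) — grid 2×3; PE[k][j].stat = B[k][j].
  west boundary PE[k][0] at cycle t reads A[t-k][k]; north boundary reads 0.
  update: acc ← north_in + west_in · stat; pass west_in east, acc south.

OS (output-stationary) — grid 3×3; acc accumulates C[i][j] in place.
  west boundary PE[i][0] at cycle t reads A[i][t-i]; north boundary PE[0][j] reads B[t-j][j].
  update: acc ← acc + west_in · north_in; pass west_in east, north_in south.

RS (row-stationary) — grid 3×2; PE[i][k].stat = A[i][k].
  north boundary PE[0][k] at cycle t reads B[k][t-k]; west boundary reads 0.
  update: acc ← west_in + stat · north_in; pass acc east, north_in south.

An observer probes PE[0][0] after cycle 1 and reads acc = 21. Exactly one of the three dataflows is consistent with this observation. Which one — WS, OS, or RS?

dataflow = RS

WS (2×3 grid), PE[0][0]:
  0: (0,0).acc=15  regs=<3,15>
  1: (0,0).acc=20  regs=<4,20>
OS (3×3 grid), PE[0][0]:
  0: (0,0).acc=15  regs=<3,5>
  1: (0,0).acc=50  regs=<7,5>
RS (3×2 grid), PE[0][0]:
  0: (0,0).acc=15  regs=<15,5>
  1: (0,0).acc=21  regs=<21,7>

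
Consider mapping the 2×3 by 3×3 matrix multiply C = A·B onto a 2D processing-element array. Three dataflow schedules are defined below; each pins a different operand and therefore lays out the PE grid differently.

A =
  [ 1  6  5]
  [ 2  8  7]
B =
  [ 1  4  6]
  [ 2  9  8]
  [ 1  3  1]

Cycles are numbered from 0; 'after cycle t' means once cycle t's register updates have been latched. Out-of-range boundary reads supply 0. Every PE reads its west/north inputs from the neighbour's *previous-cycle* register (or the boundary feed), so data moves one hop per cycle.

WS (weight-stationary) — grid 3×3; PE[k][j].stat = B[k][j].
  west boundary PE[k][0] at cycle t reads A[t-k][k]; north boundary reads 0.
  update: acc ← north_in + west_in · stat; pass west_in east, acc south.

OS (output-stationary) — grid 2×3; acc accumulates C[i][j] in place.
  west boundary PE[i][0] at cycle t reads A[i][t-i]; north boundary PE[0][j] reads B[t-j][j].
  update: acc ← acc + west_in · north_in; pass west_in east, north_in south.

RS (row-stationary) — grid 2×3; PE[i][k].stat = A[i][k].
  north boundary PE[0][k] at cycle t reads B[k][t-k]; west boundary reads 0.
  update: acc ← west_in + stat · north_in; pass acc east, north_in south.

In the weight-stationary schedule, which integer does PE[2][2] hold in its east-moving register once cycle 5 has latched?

register = 7

WS 3×3: PE[2][2] cycle-by-cycle (with neighbour feeds):
  0: (1,2).acc=0  regs=<0,0>
  0: (2,1).acc=0  regs=<0,0>
  0: (2,2).acc=0  regs=<0,0>
  1: (1,2).acc=0  regs=<0,0>
  1: (2,1).acc=0  regs=<0,0>
  1: (2,2).acc=0  regs=<0,0>
  2: (1,2).acc=0  regs=<0,0>
  2: (2,1).acc=0  regs=<0,0>
  2: (2,2).acc=0  regs=<0,0>
  3: (1,2).acc=54  regs=<6,54>
  3: (2,1).acc=73  regs=<5,73>
  3: (2,2).acc=0  regs=<0,0>
  4: (1,2).acc=76  regs=<8,76>
  4: (2,1).acc=101  regs=<7,101>
  4: (2,2).acc=59  regs=<5,59>
  5: (1,2).acc=0  regs=<0,0>
  5: (2,1).acc=0  regs=<0,0>
  5: (2,2).acc=83  regs=<7,83>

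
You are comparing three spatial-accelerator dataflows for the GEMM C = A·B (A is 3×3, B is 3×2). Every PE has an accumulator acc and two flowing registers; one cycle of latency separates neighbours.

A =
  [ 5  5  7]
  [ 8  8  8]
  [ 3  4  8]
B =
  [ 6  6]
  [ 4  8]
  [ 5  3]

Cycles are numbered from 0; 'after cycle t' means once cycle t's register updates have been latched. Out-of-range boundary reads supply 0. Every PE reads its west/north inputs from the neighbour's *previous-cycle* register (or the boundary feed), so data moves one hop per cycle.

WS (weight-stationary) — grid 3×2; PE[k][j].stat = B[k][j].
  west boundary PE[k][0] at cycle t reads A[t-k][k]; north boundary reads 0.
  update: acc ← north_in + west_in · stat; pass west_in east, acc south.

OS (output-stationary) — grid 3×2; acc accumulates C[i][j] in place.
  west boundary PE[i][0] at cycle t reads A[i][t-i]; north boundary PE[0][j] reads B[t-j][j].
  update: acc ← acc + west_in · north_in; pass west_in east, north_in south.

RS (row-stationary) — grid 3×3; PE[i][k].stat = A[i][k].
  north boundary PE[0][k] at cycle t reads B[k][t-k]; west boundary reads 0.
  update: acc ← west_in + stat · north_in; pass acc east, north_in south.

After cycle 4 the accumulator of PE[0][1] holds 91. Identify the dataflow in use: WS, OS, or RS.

— WS: 3×2; PE[0][1] trace:
  [0] (0,1) acc=0 (h:0 v:0)
  [1] (0,1) acc=30 (h:5 v:30)
  [2] (0,1) acc=48 (h:8 v:48)
  [3] (0,1) acc=18 (h:3 v:18)
  [4] (0,1) acc=0 (h:0 v:0)
— OS: 3×2; PE[0][1] trace:
  [0] (0,1) acc=0 (h:0 v:0)
  [1] (0,1) acc=30 (h:5 v:6)
  [2] (0,1) acc=70 (h:5 v:8)
  [3] (0,1) acc=91 (h:7 v:3)
  [4] (0,1) acc=91 (h:0 v:0)
— RS: 3×3; PE[0][1] trace:
  [0] (0,1) acc=0 (h:0 v:0)
  [1] (0,1) acc=50 (h:50 v:4)
  [2] (0,1) acc=70 (h:70 v:8)
  [3] (0,1) acc=0 (h:0 v:0)
  [4] (0,1) acc=0 (h:0 v:0)

dataflow = OS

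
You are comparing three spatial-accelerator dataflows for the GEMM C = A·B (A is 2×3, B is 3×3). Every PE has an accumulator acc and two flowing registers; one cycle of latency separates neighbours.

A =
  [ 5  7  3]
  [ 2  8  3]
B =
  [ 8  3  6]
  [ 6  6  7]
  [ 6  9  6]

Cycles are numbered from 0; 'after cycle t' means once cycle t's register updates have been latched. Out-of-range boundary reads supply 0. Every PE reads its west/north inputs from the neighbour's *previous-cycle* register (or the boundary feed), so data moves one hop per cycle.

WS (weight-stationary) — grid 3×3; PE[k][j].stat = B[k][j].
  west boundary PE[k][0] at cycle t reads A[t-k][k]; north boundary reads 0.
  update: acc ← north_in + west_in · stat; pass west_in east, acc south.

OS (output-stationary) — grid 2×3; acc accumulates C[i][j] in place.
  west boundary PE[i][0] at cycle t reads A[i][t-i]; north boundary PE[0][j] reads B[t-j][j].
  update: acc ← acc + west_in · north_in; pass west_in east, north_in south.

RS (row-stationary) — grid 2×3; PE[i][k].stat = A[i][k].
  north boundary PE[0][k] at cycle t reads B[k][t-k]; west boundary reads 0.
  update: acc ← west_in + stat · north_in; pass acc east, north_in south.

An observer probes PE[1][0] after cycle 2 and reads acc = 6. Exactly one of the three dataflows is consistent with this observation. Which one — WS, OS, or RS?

dataflow = RS

WS [3×3] PE[1][0] across cycles:
  [0] (1,0) acc=0 (h:0 v:0)
  [1] (1,0) acc=82 (h:7 v:82)
  [2] (1,0) acc=64 (h:8 v:64)
OS [2×3] PE[1][0] across cycles:
  [0] (1,0) acc=0 (h:0 v:0)
  [1] (1,0) acc=16 (h:2 v:8)
  [2] (1,0) acc=64 (h:8 v:6)
RS [2×3] PE[1][0] across cycles:
  [0] (1,0) acc=0 (h:0 v:0)
  [1] (1,0) acc=16 (h:16 v:8)
  [2] (1,0) acc=6 (h:6 v:3)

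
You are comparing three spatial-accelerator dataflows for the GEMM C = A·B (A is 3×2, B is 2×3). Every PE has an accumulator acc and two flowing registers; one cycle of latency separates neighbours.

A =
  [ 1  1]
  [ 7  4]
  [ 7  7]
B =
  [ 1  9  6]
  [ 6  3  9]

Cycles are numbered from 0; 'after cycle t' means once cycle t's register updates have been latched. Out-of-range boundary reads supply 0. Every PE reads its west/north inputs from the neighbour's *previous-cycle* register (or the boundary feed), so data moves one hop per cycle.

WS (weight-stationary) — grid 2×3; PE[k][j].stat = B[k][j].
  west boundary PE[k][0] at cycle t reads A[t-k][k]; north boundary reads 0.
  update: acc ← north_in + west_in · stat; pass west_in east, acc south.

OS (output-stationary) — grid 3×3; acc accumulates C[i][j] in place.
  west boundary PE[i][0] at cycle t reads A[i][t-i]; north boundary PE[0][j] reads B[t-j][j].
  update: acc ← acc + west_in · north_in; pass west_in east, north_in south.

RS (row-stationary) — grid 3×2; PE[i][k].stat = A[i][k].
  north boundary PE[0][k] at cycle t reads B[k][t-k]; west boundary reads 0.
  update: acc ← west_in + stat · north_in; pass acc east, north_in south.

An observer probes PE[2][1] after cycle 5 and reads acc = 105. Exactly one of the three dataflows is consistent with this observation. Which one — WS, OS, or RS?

dataflow = RS

WS: PE[2][1] is outside its 2×3 grid.
OS [3×3] PE[2][1] across cycles:
  step 0 · PE2,1: acc=0; fwd→0 fwd↓0
  step 1 · PE2,1: acc=0; fwd→0 fwd↓0
  step 2 · PE2,1: acc=0; fwd→0 fwd↓0
  step 3 · PE2,1: acc=63; fwd→7 fwd↓9
  step 4 · PE2,1: acc=84; fwd→7 fwd↓3
  step 5 · PE2,1: acc=84; fwd→0 fwd↓0
RS [3×2] PE[2][1] across cycles:
  step 0 · PE2,1: acc=0; fwd→0 fwd↓0
  step 1 · PE2,1: acc=0; fwd→0 fwd↓0
  step 2 · PE2,1: acc=0; fwd→0 fwd↓0
  step 3 · PE2,1: acc=49; fwd→49 fwd↓6
  step 4 · PE2,1: acc=84; fwd→84 fwd↓3
  step 5 · PE2,1: acc=105; fwd→105 fwd↓9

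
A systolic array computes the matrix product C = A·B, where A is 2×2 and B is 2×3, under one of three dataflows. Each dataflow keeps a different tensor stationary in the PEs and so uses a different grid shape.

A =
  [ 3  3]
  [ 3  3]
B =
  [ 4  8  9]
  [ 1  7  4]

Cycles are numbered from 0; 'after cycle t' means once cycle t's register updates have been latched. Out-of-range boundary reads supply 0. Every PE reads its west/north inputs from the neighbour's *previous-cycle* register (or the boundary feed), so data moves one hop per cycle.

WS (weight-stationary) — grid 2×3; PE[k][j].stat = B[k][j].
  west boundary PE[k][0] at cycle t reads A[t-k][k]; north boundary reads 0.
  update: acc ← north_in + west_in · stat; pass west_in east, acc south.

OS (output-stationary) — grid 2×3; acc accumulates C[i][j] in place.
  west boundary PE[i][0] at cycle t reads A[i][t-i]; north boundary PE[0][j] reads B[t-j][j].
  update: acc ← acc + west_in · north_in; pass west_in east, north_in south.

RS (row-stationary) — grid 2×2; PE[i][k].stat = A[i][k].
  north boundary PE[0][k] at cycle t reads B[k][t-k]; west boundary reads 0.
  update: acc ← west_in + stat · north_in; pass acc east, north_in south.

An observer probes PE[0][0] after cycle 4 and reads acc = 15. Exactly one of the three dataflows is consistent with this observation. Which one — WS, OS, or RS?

dataflow = OS

Under WS (2×3), PE[0][0]:
  t=0 PE[0][0]: acc=12 h=3 v=12
  t=1 PE[0][0]: acc=12 h=3 v=12
  t=2 PE[0][0]: acc=0 h=0 v=0
  t=3 PE[0][0]: acc=0 h=0 v=0
  t=4 PE[0][0]: acc=0 h=0 v=0
Under OS (2×3), PE[0][0]:
  t=0 PE[0][0]: acc=12 h=3 v=4
  t=1 PE[0][0]: acc=15 h=3 v=1
  t=2 PE[0][0]: acc=15 h=0 v=0
  t=3 PE[0][0]: acc=15 h=0 v=0
  t=4 PE[0][0]: acc=15 h=0 v=0
Under RS (2×2), PE[0][0]:
  t=0 PE[0][0]: acc=12 h=12 v=4
  t=1 PE[0][0]: acc=24 h=24 v=8
  t=2 PE[0][0]: acc=27 h=27 v=9
  t=3 PE[0][0]: acc=0 h=0 v=0
  t=4 PE[0][0]: acc=0 h=0 v=0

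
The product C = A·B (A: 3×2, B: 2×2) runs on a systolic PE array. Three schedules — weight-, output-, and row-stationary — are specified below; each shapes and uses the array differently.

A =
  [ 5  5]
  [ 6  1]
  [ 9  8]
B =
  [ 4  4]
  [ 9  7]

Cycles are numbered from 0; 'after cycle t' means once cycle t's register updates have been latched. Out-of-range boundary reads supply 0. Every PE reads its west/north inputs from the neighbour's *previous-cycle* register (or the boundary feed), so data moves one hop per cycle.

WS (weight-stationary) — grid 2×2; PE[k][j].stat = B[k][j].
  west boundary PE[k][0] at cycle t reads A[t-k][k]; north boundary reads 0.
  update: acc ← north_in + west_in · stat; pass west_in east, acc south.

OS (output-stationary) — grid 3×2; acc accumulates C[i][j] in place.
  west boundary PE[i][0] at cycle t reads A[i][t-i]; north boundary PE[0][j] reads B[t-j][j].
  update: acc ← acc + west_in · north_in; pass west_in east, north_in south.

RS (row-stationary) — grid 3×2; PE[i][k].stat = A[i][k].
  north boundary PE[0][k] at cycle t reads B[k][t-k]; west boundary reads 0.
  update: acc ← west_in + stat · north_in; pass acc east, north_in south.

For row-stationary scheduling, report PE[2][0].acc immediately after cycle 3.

RS (3×2). Following PE[2][0] plus its west/north inputs:
  [0] (1,0) acc=0 (h:0 v:0)
  [0] (2,0) acc=0 (h:0 v:0)
  [1] (1,0) acc=24 (h:24 v:4)
  [1] (2,0) acc=0 (h:0 v:0)
  [2] (1,0) acc=24 (h:24 v:4)
  [2] (2,0) acc=36 (h:36 v:4)
  [3] (1,0) acc=0 (h:0 v:0)
  [3] (2,0) acc=36 (h:36 v:4)

PE[2][0].acc = 36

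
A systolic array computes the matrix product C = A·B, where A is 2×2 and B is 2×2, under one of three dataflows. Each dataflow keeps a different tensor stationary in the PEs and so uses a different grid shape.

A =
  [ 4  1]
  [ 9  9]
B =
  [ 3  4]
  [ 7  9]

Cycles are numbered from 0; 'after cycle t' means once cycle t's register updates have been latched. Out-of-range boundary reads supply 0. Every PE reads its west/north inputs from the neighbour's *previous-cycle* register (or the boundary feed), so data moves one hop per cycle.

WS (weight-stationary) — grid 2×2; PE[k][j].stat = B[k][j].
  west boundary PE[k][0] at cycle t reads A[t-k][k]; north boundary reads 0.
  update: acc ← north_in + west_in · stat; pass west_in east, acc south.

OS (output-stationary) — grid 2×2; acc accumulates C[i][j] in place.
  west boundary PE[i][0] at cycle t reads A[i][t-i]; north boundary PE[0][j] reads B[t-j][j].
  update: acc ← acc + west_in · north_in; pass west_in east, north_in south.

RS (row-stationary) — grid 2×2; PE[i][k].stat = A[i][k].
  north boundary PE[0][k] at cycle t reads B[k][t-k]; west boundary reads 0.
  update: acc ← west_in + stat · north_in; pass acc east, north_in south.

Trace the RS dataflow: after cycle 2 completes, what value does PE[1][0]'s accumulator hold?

RS on a 2×2 grid — tracing PE[1][0] and its feeders:
  after 0 — PE[0][0] acc=12, pass-E 12, pass-S 3
  after 0 — PE[1][0] acc=0, pass-E 0, pass-S 0
  after 1 — PE[0][0] acc=16, pass-E 16, pass-S 4
  after 1 — PE[1][0] acc=27, pass-E 27, pass-S 3
  after 2 — PE[0][0] acc=0, pass-E 0, pass-S 0
  after 2 — PE[1][0] acc=36, pass-E 36, pass-S 4

PE[1][0].acc = 36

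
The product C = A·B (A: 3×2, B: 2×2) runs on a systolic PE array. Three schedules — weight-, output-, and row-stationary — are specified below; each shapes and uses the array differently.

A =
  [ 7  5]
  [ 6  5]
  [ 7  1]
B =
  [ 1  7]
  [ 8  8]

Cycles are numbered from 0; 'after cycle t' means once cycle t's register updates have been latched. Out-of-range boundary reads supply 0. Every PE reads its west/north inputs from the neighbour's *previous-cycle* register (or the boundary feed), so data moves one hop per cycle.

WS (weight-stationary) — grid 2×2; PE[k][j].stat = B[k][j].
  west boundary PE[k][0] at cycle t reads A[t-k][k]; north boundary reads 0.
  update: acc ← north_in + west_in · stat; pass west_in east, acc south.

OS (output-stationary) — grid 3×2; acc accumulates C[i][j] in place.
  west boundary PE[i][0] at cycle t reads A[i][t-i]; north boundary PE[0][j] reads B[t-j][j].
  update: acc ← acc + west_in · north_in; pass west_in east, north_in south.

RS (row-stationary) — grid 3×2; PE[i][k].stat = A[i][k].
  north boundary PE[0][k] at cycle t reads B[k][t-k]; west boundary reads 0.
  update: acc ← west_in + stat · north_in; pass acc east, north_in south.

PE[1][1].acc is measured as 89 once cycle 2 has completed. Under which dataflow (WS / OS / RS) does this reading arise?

dataflow = WS

— WS: 2×2; PE[1][1] trace:
  @0  [1,1]  acc 0  |  →0  ↓0
  @1  [1,1]  acc 0  |  →0  ↓0
  @2  [1,1]  acc 89  |  →5  ↓89
— OS: 3×2; PE[1][1] trace:
  @0  [1,1]  acc 0  |  →0  ↓0
  @1  [1,1]  acc 0  |  →0  ↓0
  @2  [1,1]  acc 42  |  →6  ↓7
— RS: 3×2; PE[1][1] trace:
  @0  [1,1]  acc 0  |  →0  ↓0
  @1  [1,1]  acc 0  |  →0  ↓0
  @2  [1,1]  acc 46  |  →46  ↓8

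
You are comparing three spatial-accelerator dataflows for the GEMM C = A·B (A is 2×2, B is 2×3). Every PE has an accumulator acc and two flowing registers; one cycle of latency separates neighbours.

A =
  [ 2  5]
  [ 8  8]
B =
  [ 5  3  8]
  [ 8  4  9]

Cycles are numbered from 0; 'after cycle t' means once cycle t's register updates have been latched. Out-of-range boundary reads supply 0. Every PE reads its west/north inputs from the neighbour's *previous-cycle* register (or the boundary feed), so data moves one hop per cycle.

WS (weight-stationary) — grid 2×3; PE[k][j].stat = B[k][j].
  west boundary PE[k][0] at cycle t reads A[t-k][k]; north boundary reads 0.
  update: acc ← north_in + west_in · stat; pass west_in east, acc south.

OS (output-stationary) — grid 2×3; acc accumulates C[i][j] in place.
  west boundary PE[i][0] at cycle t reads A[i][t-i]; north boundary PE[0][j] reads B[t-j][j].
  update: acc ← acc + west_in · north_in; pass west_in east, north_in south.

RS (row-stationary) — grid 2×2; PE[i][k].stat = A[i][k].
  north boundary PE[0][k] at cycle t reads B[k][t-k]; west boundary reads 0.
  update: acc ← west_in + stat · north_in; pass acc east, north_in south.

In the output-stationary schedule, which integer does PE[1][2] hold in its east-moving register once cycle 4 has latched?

OS (2×3). Following PE[1][2] plus its west/north inputs:
  c0 r0c2: 0 / 0 / 0
  c0 r1c1: 0 / 0 / 0
  c0 r1c2: 0 / 0 / 0
  c1 r0c2: 0 / 0 / 0
  c1 r1c1: 0 / 0 / 0
  c1 r1c2: 0 / 0 / 0
  c2 r0c2: 16 / 2 / 8
  c2 r1c1: 24 / 8 / 3
  c2 r1c2: 0 / 0 / 0
  c3 r0c2: 61 / 5 / 9
  c3 r1c1: 56 / 8 / 4
  c3 r1c2: 64 / 8 / 8
  c4 r0c2: 61 / 0 / 0
  c4 r1c1: 56 / 0 / 0
  c4 r1c2: 136 / 8 / 9

register = 8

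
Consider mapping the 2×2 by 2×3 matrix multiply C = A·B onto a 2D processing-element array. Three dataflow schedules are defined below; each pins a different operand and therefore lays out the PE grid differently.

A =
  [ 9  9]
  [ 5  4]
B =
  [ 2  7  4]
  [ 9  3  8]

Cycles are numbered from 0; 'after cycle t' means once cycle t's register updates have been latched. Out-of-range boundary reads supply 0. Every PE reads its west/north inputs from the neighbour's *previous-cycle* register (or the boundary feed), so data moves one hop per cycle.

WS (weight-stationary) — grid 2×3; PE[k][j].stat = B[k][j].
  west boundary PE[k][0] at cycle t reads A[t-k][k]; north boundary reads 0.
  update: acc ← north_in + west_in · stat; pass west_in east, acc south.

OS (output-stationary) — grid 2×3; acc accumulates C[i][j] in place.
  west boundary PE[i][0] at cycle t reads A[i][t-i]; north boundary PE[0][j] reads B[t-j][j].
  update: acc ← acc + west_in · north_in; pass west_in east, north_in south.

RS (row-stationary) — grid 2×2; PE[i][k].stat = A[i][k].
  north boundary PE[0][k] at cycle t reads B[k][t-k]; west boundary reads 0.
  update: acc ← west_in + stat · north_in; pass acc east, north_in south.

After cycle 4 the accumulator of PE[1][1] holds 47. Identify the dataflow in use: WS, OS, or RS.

dataflow = OS

WS (2×3 grid), PE[1][1]:
  step 0 · PE1,1: acc=0; fwd→0 fwd↓0
  step 1 · PE1,1: acc=0; fwd→0 fwd↓0
  step 2 · PE1,1: acc=90; fwd→9 fwd↓90
  step 3 · PE1,1: acc=47; fwd→4 fwd↓47
  step 4 · PE1,1: acc=0; fwd→0 fwd↓0
OS (2×3 grid), PE[1][1]:
  step 0 · PE1,1: acc=0; fwd→0 fwd↓0
  step 1 · PE1,1: acc=0; fwd→0 fwd↓0
  step 2 · PE1,1: acc=35; fwd→5 fwd↓7
  step 3 · PE1,1: acc=47; fwd→4 fwd↓3
  step 4 · PE1,1: acc=47; fwd→0 fwd↓0
RS (2×2 grid), PE[1][1]:
  step 0 · PE1,1: acc=0; fwd→0 fwd↓0
  step 1 · PE1,1: acc=0; fwd→0 fwd↓0
  step 2 · PE1,1: acc=46; fwd→46 fwd↓9
  step 3 · PE1,1: acc=47; fwd→47 fwd↓3
  step 4 · PE1,1: acc=52; fwd→52 fwd↓8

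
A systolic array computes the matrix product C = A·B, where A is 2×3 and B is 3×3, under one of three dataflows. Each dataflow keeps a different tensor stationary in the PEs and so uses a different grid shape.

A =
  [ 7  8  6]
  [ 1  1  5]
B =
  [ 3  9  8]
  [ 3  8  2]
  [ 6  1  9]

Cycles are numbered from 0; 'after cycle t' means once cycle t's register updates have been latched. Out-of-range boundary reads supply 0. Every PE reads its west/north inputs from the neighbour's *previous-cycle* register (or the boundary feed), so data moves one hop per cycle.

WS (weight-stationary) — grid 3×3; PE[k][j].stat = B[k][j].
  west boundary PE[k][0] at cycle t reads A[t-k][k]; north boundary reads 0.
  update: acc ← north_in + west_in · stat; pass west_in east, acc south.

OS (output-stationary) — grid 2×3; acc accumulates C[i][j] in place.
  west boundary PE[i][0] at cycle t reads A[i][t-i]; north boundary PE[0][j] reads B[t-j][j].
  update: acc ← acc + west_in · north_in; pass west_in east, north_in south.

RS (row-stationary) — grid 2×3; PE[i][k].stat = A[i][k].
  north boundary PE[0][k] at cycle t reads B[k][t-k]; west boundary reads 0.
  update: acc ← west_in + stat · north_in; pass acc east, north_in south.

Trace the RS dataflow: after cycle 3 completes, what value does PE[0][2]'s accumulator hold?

RS 2×3: PE[0][2] cycle-by-cycle (with neighbour feeds):
  [0] (0,1) acc=0 (h:0 v:0)
  [0] (0,2) acc=0 (h:0 v:0)
  [1] (0,1) acc=45 (h:45 v:3)
  [1] (0,2) acc=0 (h:0 v:0)
  [2] (0,1) acc=127 (h:127 v:8)
  [2] (0,2) acc=81 (h:81 v:6)
  [3] (0,1) acc=72 (h:72 v:2)
  [3] (0,2) acc=133 (h:133 v:1)

PE[0][2].acc = 133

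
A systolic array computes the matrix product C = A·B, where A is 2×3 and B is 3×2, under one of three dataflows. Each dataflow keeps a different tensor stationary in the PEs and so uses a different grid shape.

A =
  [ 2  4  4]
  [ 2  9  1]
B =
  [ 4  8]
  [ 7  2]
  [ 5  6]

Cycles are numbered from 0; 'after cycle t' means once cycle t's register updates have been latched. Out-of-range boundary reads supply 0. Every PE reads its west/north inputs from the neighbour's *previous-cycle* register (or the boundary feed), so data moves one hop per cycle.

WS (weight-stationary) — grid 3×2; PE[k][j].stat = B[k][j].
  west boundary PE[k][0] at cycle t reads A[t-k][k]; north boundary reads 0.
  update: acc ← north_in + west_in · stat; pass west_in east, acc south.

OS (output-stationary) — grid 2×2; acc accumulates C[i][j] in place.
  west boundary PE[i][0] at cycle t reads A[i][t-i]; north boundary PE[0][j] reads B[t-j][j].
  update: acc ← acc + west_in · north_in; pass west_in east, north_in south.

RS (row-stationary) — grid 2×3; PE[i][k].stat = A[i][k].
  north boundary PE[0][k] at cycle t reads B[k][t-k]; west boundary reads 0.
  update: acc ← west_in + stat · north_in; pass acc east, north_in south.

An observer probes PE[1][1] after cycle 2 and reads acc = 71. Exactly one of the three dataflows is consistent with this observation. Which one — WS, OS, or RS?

dataflow = RS

— WS: 3×2; PE[1][1] trace:
  cycle 0: PE[1][1] → acc 0, east 0, south 0
  cycle 1: PE[1][1] → acc 0, east 0, south 0
  cycle 2: PE[1][1] → acc 24, east 4, south 24
— OS: 2×2; PE[1][1] trace:
  cycle 0: PE[1][1] → acc 0, east 0, south 0
  cycle 1: PE[1][1] → acc 0, east 0, south 0
  cycle 2: PE[1][1] → acc 16, east 2, south 8
— RS: 2×3; PE[1][1] trace:
  cycle 0: PE[1][1] → acc 0, east 0, south 0
  cycle 1: PE[1][1] → acc 0, east 0, south 0
  cycle 2: PE[1][1] → acc 71, east 71, south 7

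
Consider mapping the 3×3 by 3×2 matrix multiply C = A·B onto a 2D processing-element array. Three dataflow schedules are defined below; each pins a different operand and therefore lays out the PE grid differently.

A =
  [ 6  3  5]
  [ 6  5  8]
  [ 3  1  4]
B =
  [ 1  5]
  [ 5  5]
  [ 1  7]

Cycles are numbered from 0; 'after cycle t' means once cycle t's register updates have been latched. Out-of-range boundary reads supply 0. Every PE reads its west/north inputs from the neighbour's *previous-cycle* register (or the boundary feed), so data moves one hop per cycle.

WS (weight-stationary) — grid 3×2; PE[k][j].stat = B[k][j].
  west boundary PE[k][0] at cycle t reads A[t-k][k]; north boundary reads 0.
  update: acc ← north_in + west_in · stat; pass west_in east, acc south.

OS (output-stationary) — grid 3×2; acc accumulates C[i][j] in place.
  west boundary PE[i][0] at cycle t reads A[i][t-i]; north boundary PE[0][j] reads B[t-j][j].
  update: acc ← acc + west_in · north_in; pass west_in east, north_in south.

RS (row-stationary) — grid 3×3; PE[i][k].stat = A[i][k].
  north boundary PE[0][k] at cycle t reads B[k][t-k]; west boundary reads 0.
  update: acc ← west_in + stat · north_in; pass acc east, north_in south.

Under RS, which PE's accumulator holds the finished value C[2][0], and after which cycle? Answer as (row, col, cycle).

RS — PE[2][2] is where C[2][0] collects:
  cycle 0: PE[2][2] → acc 0, east 0, south 0
  cycle 1: PE[2][2] → acc 0, east 0, south 0
  cycle 2: PE[2][2] → acc 0, east 0, south 0
  cycle 3: PE[2][2] → acc 0, east 0, south 0
  cycle 4: PE[2][2] → acc 12, east 12, south 1

(row, col, cycle) = (2, 2, 4)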